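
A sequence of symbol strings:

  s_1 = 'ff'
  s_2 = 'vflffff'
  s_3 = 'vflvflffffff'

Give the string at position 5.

Each term wraps the previous one in vfl on the left and ff on the right.
From vflvflffffff, 2 further steps: vflvflffffff → vflvflvflffffffff → (answer).

vflvflvflvflffffffffff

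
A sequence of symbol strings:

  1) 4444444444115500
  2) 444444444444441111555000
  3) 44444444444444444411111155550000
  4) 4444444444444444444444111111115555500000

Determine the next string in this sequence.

444444444444444444444444441111111111555555000000

Reading off run lengths: 4 runs 10, 14, 18, 22; 1 runs 2, 4, 6, 8; 5 runs 2, 3, 4, 5; 0 runs 2, 3, 4, 5 — each is linear in n, where the shown terms are n = 2, 3, 4, 5.
At n = 6 the blocks have lengths 26, 10, 6, 6.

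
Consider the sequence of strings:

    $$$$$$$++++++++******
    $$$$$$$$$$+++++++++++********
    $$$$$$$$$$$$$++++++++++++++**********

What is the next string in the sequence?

$$$$$$$$$$$$$$$$+++++++++++++++++************

Reading off run lengths: $ runs 7, 10, 13; + runs 8, 11, 14; * runs 6, 8, 10 — each is linear in n, where the shown terms are n = 2, 3, 4.
At n = 5 the blocks have lengths 16, 17, 12.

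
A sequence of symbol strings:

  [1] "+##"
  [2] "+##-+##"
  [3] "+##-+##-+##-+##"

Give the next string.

+##-+##-+##-+##-+##-+##-+##-+##

s(k+1) = s(k)·-·s(k) — each term doubles the last with '-' between the halves.
So the next term is two copies of +##-+##-+##-+## with '-' between the halves.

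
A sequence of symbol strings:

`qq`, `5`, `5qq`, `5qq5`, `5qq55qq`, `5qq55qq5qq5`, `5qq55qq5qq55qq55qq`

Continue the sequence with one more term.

5qq55qq5qq55qq55qq5qq55qq5qq5

Each term (from the third on) is the previous term followed by the one before it: term 3 = 5·qq = 5qq.
So term 8 is 5qq55qq5qq55qq55qq·5qq55qq5qq5.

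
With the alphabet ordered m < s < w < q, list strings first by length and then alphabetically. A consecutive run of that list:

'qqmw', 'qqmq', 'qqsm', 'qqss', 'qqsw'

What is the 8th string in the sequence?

Advancing 3 positions from qqsw through qqsw → qqsq → qqwm reaches term 8.

qqws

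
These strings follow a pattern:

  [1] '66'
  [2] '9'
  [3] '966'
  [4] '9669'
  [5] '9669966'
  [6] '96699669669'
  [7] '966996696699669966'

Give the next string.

96699669669966996696699669669

Each term (from the third on) is the previous term followed by the one before it: term 3 = 9·66 = 966.
The next term joins 966996696699669966 and 96699669669.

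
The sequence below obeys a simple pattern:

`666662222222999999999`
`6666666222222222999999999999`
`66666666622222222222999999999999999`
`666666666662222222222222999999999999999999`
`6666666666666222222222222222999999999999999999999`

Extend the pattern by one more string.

Term n consists of 2n-1 6's, followed by 2n+1 2's, followed by 3n 9's, where the shown terms are n = 3, 4, 5, 6, 7.
At n = 8 the blocks have lengths 15, 17, 24.

66666666666666622222222222222222999999999999999999999999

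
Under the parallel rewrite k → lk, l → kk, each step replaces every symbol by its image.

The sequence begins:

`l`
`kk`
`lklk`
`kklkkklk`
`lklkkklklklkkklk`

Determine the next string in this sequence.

Replace each of the 16 characters of lklkkklklklkkklk in place — kk lk kk lk lk lk kk lk kk lk kk lk lk lk kk lk — and concatenate.

kklkkklklklkkklkkklkkklklklkkklk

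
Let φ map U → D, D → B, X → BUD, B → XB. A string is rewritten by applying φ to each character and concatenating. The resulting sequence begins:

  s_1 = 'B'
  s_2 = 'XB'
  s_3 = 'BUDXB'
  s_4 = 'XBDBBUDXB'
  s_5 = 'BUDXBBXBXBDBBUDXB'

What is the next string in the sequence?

XBDBBUDXBXBBUDXBBUDXBBXBXBDBBUDXB

Replace each of the 17 characters of BUDXBBXBXBDBBUDXB in place — XB D B BUD XB XB BUD XB BUD XB B XB XB D B BUD XB — and concatenate.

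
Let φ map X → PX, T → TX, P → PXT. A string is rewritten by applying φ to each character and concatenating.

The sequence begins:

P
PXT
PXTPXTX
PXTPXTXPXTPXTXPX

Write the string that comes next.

PXTPXTXPXTPXTXPXPXTPXTXPXTPXTXPXPXTPX

Replace each of the 16 characters of PXTPXTXPXTPXTXPX in place — PXT PX TX PXT PX TX PX PXT PX TX PXT PX TX PX PXT PX — and concatenate.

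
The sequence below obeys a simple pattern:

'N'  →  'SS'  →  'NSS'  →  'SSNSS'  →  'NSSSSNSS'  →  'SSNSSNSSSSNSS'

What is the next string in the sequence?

NSSSSNSSSSNSSNSSSSNSS

From term 3 onward, concatenate the second-to-last term with the last: N·SS = NSS, SS·NSS = SSNSS, …
So term 7 is NSSSSNSS·SSNSSNSSSSNSS.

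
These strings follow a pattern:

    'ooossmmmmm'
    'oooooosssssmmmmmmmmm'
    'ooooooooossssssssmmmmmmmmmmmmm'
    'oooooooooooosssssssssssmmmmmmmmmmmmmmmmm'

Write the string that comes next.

ooooooooooooooossssssssssssssmmmmmmmmmmmmmmmmmmmmm

Term n consists of 3n o's, followed by 3n-1 s's, followed by 4n+1 m's (n = 1, 2, …).
For the next term, n = 5, so the run lengths are 15, 14, 21.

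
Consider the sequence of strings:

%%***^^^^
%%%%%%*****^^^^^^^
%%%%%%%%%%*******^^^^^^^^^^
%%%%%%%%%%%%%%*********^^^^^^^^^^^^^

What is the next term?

The n-th term is 4n-2 %'s then 2n+1 *'s then 3n+1 ^'s (n = 1, 2, …).
At n = 5 the blocks have lengths 18, 11, 16.

%%%%%%%%%%%%%%%%%%***********^^^^^^^^^^^^^^^^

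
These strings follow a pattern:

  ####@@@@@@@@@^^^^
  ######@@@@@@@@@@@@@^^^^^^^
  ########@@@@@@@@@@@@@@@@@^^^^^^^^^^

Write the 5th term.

Each string has the form #^{2n} @^{4n+1} ^^{3n-2}, where the shown terms are n = 2, 3, 4.
At n = 6 the blocks have lengths 12, 25, 16.

############@@@@@@@@@@@@@@@@@@@@@@@@@^^^^^^^^^^^^^^^^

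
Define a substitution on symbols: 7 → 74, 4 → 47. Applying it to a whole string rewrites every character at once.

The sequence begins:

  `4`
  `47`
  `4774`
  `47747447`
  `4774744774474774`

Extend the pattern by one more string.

Rewriting the 16 symbols of 4774744774474774 one by one yields 47 74 74 47 74 47 47 74 74 47 47 74 47 74 74 47; concatenated:

47747447744747747447477447747447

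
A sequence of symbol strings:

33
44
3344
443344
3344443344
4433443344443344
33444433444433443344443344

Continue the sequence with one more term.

443344334444334433444433444433443344443344

Each term (from the third on) is the two preceding terms concatenated in order: term 3 = 33·44 = 3344.
So term 8 is 4433443344443344·33444433444433443344443344.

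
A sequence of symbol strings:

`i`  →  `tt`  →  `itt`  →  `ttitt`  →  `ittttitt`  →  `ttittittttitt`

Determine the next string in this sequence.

ittttittttittittttitt

This is a Fibonacci-style word recurrence s(k) = s(k−2)·s(k−1): e.g. i·tt = itt.
Continuing: ittttitt · ttittittttitt gives term 7.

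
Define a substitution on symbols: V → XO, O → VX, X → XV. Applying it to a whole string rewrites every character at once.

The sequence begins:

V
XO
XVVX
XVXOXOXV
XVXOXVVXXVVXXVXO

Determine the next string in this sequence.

Replace each of the 16 characters of XVXOXVVXXVVXXVXO in place — XV XO XV VX XV XO XO XV XV XO XO XV XV XO XV VX — and concatenate.

XVXOXVVXXVXOXOXVXVXOXOXVXVXOXVVX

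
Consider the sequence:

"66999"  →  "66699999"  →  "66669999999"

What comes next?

66666999999999

Term n consists of n+1 6's, followed by 2n+1 9's (n = 1, 2, …).
Setting n = 4 gives 5, 9 characters in each block.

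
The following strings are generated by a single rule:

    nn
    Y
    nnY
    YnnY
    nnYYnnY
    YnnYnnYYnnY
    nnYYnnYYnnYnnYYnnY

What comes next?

YnnYnnYYnnYnnYYnnYYnnYnnYYnnY

Each term (from the third on) is the two preceding terms concatenated in order: term 3 = nn·Y = nnY.
Continuing: YnnYnnYYnnY · nnYYnnYYnnYnnYYnnY gives term 8.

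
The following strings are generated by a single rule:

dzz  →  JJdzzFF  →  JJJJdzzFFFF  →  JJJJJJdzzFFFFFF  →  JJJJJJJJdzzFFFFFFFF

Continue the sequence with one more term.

Every step adds JJ to the front and FF to the end of the previous string.
One more step from JJJJJJJJdzzFFFFFFFF gives the answer.

JJJJJJJJJJdzzFFFFFFFFFF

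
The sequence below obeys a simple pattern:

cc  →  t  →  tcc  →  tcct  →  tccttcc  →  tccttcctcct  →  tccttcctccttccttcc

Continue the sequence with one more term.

tccttcctccttccttcctccttcctcct

Each term (from the third on) is the previous term followed by the one before it: term 3 = t·cc = tcc.
So term 8 is tccttcctccttccttcc·tccttcctcct.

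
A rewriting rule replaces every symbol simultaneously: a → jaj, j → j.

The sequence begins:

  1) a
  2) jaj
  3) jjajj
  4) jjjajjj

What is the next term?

jjjjajjjj

Expanding jjjajjj: j→j, j→j, j→j, a→jaj, j→j, j→j, j→j. Concatenated: j j j jaj j j j.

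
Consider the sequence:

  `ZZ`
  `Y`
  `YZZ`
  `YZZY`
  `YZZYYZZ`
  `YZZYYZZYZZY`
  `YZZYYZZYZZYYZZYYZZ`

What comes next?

YZZYYZZYZZYYZZYYZZYZZYYZZYZZY

From term 3 onward, concatenate the last term with the second-to-last: Y·ZZ = YZZ, YZZ·Y = YZZY, …
So term 8 is YZZYYZZYZZYYZZYYZZ·YZZYYZZYZZY.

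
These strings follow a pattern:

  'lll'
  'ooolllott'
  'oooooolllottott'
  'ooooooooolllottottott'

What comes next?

Every step adds ooo to the front and ott to the end of the previous string.
Applying this once more to ooooooooolllottottott:

oooooooooooolllottottottott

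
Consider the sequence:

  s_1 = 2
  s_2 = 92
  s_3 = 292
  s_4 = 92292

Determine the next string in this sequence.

29292292

This is a Fibonacci-style word recurrence s(k) = s(k−2)·s(k−1): e.g. 2·92 = 292.
So term 5 is 292·92292.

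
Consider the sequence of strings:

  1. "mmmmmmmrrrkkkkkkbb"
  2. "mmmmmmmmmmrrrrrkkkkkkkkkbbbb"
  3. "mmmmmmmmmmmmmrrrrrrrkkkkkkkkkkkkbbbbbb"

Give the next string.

Each string has the form m^{3n+1} r^{2n-1} k^{3n} b^{2n-2}, where the shown terms are n = 2, 3, 4.
Setting n = 5 gives 16, 9, 15, 8 characters in each block.

mmmmmmmmmmmmmmmmrrrrrrrrrkkkkkkkkkkkkkkkbbbbbbbb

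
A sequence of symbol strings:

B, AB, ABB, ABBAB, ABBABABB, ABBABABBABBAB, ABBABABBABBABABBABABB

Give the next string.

ABBABABBABBABABBABABBABBABABBABBAB

Each term (from the third on) is the previous term followed by the one before it: term 3 = AB·B = ABB.
The next term joins ABBABABBABBABABBABABB and ABBABABBABBAB.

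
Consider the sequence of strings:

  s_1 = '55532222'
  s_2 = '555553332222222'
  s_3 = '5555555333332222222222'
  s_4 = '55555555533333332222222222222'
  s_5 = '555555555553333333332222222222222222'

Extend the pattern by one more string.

5555555555555333333333332222222222222222222

The n-th term is 2n+1 5's then 2n-1 3's then 3n+1 2's (n = 1, 2, …).
For the next term, n = 6, so the run lengths are 13, 11, 19.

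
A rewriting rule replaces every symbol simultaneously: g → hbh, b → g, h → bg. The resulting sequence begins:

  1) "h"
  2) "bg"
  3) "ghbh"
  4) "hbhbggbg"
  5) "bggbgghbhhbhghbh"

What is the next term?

ghbhhbhghbhhbhbggbgbggbghbhbggbg

Replace each of the 16 characters of bggbgghbhhbhghbh in place — g hbh hbh g hbh hbh bg g bg bg g bg hbh bg g bg — and concatenate.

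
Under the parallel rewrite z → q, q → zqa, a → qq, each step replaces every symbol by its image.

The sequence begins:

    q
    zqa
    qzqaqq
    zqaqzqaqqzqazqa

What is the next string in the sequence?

Rewriting the 15 symbols of zqaqzqaqqzqazqa one by one yields q zqa qq zqa q zqa qq zqa zqa q zqa qq q zqa qq; concatenated:

qzqaqqzqaqzqaqqzqazqaqzqaqqqzqaqq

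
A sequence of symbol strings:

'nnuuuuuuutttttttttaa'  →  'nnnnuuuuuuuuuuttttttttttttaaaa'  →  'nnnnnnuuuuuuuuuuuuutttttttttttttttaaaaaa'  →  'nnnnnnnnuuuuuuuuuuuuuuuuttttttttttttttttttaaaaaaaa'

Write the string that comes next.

nnnnnnnnnnuuuuuuuuuuuuuuuuuuutttttttttttttttttttttaaaaaaaaaa

Reading off run lengths: n runs 2, 4, 6, 8; u runs 7, 10, 13, 16; t runs 9, 12, 15, 18; a runs 2, 4, 6, 8 — each is linear in n, where the shown terms are n = 2, 3, 4, 5.
Setting n = 6 gives 10, 19, 21, 10 characters in each block.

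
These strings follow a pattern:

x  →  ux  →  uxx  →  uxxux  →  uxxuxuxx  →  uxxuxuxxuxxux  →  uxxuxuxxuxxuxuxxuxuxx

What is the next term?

This is a Fibonacci-style word recurrence s(k) = s(k−1)·s(k−2): e.g. ux·x = uxx.
The next term joins uxxuxuxxuxxuxuxxuxuxx and uxxuxuxxuxxux.

uxxuxuxxuxxuxuxxuxuxxuxxuxuxxuxxux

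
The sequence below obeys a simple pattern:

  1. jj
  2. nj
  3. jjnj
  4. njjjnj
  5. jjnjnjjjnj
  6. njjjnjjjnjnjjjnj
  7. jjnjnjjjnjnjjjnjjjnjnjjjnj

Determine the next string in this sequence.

njjjnjjjnjnjjjnjjjnjnjjjnjnjjjnjjjnjnjjjnj

This is a Fibonacci-style word recurrence s(k) = s(k−2)·s(k−1): e.g. jj·nj = jjnj.
So term 8 is njjjnjjjnjnjjjnj·jjnjnjjjnjnjjjnjjjnjnjjjnj.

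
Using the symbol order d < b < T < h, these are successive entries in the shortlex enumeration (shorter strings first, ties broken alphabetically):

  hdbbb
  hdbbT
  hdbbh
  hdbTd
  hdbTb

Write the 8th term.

Continuing the enumeration 3 steps past hdbTb: hdbTb → hdbTT → hdbTh → (answer).

hdbhd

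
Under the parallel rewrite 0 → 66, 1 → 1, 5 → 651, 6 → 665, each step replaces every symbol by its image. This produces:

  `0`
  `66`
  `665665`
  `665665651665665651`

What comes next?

Applying the rule to each of the 18 symbols of 665665651665665651 gives the pieces 665 665 651 665 665 651 665 651 1 665 665 651 665 665 651 665 651 1, which concatenate to the answer.

66566565166566565166565116656656516656656516656511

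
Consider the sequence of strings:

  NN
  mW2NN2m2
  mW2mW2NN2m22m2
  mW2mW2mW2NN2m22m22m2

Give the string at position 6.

mW2mW2mW2mW2mW2NN2m22m22m22m22m2

Every step adds mW2 to the front and 2m2 to the end of the previous string.
From mW2mW2mW2NN2m22m22m2, 2 further steps: mW2mW2mW2NN2m22m22m2 → mW2mW2mW2mW2NN2m22m22m22m2 → (answer).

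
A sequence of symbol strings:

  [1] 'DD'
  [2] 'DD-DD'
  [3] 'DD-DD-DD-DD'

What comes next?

s(k+1) = s(k)·-·s(k) — each term doubles the last with '-' between the halves.
Doubling DD-DD-DD-DD with '-' between the halves:

DD-DD-DD-DD-DD-DD-DD-DD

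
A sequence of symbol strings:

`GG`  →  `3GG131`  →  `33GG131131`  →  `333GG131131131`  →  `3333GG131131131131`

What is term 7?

Every step adds 3 to the front and 131 to the end of the previous string.
From 3333GG131131131131, 2 further steps: 3333GG131131131131 → 33333GG131131131131131 → (answer).

333333GG131131131131131131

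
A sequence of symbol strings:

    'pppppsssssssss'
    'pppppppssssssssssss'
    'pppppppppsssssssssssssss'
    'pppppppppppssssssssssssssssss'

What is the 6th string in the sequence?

pppppppppppppppssssssssssssssssssssssss

Each string has the form p^{2n-1} s^{3n}, where the shown terms are n = 3, 4, 5, 6.
For term 6, n = 8, so the run lengths are 15, 24.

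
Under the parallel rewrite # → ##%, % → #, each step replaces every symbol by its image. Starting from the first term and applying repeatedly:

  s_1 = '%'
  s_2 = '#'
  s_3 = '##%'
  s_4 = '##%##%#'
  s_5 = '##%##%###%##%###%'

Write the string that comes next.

Rewriting the 17 symbols of ##%##%###%##%###% one by one yields ##% ##% # ##% ##% # ##% ##% ##% # ##% ##% # ##% ##% ##% #; concatenated:

##%##%###%##%###%##%##%###%##%###%##%##%#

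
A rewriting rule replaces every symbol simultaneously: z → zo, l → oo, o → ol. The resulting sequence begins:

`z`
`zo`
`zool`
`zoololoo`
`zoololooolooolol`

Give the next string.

zoololooolooolololooolololoooloo

φ(zoololooolooolol) expands symbol-by-symbol to zo ol ol oo ol oo ol ol ol oo ol ol ol oo ol oo; joining the 16 pieces gives the next term.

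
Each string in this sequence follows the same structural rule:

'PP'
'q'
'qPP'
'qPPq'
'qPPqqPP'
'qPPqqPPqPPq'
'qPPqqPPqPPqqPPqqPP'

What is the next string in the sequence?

Each term (from the third on) is the previous term followed by the one before it: term 3 = q·PP = qPP.
The next term joins qPPqqPPqPPqqPPqqPP and qPPqqPPqPPq.

qPPqqPPqPPqqPPqqPPqPPqqPPqPPq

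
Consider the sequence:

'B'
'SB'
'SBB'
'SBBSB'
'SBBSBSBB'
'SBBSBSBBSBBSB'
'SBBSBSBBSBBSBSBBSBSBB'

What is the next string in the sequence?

SBBSBSBBSBBSBSBBSBSBBSBBSBSBBSBBSB

Each term (from the third on) is the previous term followed by the one before it: term 3 = SB·B = SBB.
The next term joins SBBSBSBBSBBSBSBBSBSBB and SBBSBSBBSBBSB.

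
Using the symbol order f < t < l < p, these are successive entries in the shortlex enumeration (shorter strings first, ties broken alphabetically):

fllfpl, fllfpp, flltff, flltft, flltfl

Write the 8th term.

fllttt

Advancing 3 positions from flltfl through flltfl → flltfp → fllttf reaches term 8.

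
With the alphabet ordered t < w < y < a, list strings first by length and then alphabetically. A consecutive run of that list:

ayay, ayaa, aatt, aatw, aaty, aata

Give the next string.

aawt

The successor of aata increments the rightmost position that isn't already a and resets every position after it to t.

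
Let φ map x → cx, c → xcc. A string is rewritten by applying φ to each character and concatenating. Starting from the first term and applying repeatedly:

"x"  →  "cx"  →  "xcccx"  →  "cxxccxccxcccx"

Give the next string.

φ(cxxccxccxcccx) expands symbol-by-symbol to xcc cx cx xcc xcc cx xcc xcc cx xcc xcc xcc cx; joining the 13 pieces gives the next term.

xcccxcxxccxcccxxccxcccxxccxccxcccx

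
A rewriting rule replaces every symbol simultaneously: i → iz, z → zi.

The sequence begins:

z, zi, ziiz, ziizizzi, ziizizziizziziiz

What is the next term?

Rewriting the 16 symbols of ziizizziizziziiz one by one yields zi iz iz zi iz zi zi iz iz zi zi iz zi iz iz zi; concatenated:

ziizizziizziziizizziziizziizizzi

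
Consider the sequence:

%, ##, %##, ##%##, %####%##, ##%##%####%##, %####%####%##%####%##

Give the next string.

##%##%####%##%####%####%##%####%##

From term 3 onward, concatenate the second-to-last term with the last: %·## = %##, ##·%## = ##%##, …
The next term joins ##%##%####%## and %####%####%##%####%##.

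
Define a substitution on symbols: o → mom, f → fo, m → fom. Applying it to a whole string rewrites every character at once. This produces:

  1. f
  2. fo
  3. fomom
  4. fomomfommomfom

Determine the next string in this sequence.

Applying the rule to each of the 14 symbols of fomomfommomfom gives the pieces fo mom fom mom fom fo mom fom fom mom fom fo mom fom, which concatenate to the answer.

fomomfommomfomfomomfomfommomfomfomomfom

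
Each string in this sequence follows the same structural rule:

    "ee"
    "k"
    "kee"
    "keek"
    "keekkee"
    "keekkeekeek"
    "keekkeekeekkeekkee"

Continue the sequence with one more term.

From term 3 onward, concatenate the last term with the second-to-last: k·ee = kee, kee·k = keek, …
So term 8 is keekkeekeekkeekkee·keekkeekeek.

keekkeekeekkeekkeekeekkeekeek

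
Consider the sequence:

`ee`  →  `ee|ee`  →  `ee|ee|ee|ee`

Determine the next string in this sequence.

s(k+1) = s(k)·|·s(k) — each term doubles the last with '|' between the halves.
One more doubling of ee|ee|ee|ee gives the answer.

ee|ee|ee|ee|ee|ee|ee|ee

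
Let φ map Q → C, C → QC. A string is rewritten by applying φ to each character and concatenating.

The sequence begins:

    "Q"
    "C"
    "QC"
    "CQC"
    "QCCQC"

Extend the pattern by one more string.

Rewriting each symbol of QCCQC: Q→C, C→QC, C→QC, Q→C, C→QC, which concatenates to C QC QC C QC.

CQCQCCQC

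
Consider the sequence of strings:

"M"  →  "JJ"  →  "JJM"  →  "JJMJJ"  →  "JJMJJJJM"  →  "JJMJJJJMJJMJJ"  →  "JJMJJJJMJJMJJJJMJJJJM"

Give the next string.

This is a Fibonacci-style word recurrence s(k) = s(k−1)·s(k−2): e.g. JJ·M = JJM.
So term 8 is JJMJJJJMJJMJJJJMJJJJM·JJMJJJJMJJMJJ.

JJMJJJJMJJMJJJJMJJJJMJJMJJJJMJJMJJ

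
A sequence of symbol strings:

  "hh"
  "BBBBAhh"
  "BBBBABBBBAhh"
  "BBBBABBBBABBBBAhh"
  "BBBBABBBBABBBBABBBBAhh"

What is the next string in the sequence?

BBBBABBBBABBBBABBBBABBBBAhh

Every step adds BBBBA at the front: s(k+1) = BBBBA·s(k).
One more step from BBBBABBBBABBBBABBBBAhh gives the answer.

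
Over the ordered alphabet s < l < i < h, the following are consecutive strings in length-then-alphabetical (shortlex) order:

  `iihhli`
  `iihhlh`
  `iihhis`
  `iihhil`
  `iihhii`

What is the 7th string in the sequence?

iihhhs

Continuing the enumeration 2 steps past iihhii: iihhii → iihhih → (answer).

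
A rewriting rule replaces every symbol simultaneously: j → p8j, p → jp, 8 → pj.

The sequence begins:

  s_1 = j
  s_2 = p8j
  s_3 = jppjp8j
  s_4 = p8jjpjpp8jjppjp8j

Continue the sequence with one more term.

jppjp8jp8jjpp8jjpjppjp8jp8jjpjpp8jjppjp8j

Replace each of the 17 characters of p8jjpjpp8jjppjp8j in place — jp pj p8j p8j jp p8j jp jp pj p8j p8j jp jp p8j jp pj p8j — and concatenate.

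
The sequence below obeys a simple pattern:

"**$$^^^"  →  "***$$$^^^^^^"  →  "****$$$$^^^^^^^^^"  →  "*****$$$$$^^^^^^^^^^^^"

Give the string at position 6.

*******$$$$$$$^^^^^^^^^^^^^^^^^^

The n-th term is n+1 *'s then n+1 $'s then 3n ^'s (n = 1, 2, …).
For term 6, n = 6, so the run lengths are 7, 7, 18.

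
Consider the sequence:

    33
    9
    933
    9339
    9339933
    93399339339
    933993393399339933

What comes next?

93399339339933993393399339339

This is a Fibonacci-style word recurrence s(k) = s(k−1)·s(k−2): e.g. 9·33 = 933.
Continuing: 933993393399339933 · 93399339339 gives term 8.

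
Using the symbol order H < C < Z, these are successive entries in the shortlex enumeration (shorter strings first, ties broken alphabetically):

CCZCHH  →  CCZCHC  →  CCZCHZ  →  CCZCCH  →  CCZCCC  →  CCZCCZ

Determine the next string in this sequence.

CCZCZH

Treat CCZCCZ as a base-3 numeral over the given alphabet and add one, carrying through any trailing Z's.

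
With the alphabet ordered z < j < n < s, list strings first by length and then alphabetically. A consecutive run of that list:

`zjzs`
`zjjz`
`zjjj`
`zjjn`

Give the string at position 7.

Stepping forward 3 times from zjjn: zjjn → zjjs → zjnz, then the target.

zjnj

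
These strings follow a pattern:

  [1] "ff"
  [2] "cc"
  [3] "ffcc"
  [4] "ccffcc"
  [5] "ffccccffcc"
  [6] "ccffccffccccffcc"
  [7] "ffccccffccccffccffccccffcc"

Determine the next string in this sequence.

ccffccffccccffccffccccffccccffccffccccffcc

This is a Fibonacci-style word recurrence s(k) = s(k−2)·s(k−1): e.g. ff·cc = ffcc.
So term 8 is ccffccffccccffcc·ffccccffccccffccffccccffcc.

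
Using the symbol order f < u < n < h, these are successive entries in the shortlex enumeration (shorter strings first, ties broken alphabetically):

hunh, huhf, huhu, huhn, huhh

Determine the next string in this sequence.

The successor of huhh increments the rightmost position that isn't already h and resets every position after it to f.

hnff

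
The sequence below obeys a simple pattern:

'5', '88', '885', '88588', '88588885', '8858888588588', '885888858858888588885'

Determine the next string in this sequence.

8858888588588885888858858888588588

This is a Fibonacci-style word recurrence s(k) = s(k−1)·s(k−2): e.g. 88·5 = 885.
The next term joins 885888858858888588885 and 8858888588588.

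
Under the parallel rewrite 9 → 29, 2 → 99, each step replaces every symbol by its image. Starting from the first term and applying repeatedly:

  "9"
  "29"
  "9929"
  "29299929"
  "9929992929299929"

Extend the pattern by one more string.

Replace each of the 16 characters of 9929992929299929 in place — 29 29 99 29 29 29 99 29 99 29 99 29 29 29 99 29 — and concatenate.

29299929292999299929992929299929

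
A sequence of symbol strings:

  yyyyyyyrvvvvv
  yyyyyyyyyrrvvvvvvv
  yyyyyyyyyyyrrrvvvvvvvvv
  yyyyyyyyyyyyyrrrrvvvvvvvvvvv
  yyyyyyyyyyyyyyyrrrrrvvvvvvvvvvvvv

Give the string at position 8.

Term n consists of 2n+3 y's, followed by n-1 r's, followed by 2n+1 v's, where the shown terms are n = 2, 3, 4, 5, 6.
For term 8, n = 9, so the run lengths are 21, 8, 19.

yyyyyyyyyyyyyyyyyyyyyrrrrrrrrvvvvvvvvvvvvvvvvvvv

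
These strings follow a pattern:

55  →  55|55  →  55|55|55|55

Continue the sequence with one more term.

s(k+1) = s(k)·|·s(k) — each term doubles the last with '|' between the halves.
Doubling 55|55|55|55 with '|' between the halves:

55|55|55|55|55|55|55|55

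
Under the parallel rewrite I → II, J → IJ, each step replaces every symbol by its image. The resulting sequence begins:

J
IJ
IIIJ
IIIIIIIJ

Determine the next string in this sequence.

IIIIIIIIIIIIIIIJ

Expanding IIIIIIIJ: I→II, I→II, I→II, I→II, I→II, I→II, I→II, J→IJ. Concatenated: II II II II II II II IJ.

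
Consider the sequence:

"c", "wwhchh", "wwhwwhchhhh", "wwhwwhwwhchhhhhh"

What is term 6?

wwhwwhwwhwwhwwhchhhhhhhhhh

Every step adds wwh to the front and hh to the end of the previous string.
From wwhwwhwwhchhhhhh, 2 further steps: wwhwwhwwhchhhhhh → wwhwwhwwhwwhchhhhhhhh → (answer).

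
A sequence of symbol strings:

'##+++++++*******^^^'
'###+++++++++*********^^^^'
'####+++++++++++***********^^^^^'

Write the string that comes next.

#####+++++++++++++*************^^^^^^

Each string has the form #^{n-1} +^{2n+1} *^{2n+1} ^^{n}, where the shown terms are n = 3, 4, 5.
Setting n = 6 gives 5, 13, 13, 6 characters in each block.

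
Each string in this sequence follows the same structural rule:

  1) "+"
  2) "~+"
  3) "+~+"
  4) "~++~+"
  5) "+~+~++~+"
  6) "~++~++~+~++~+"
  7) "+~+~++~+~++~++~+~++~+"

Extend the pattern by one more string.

~++~++~+~++~++~+~++~+~++~++~+~++~+

From term 3 onward, concatenate the second-to-last term with the last: +·~+ = +~+, ~+·+~+ = ~++~+, …
So term 8 is ~++~++~+~++~+·+~+~++~+~++~++~+~++~+.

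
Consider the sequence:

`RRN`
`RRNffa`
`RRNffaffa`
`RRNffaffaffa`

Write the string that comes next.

Each term is the previous one with ffa appended.
One more step from RRNffaffaffa gives the answer.

RRNffaffaffaffa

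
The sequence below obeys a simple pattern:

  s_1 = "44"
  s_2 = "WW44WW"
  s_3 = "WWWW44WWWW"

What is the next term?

Every step adds WW to the front and WW to the end of the previous string.
One more step from WWWW44WWWW gives the answer.

WWWWWW44WWWWWW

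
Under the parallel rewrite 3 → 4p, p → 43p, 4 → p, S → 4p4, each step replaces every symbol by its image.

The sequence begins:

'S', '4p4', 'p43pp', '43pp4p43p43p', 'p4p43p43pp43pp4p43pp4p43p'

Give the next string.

43pp43pp4p43pp4p43p43pp4p43p43pp43pp4p43p43pp43pp4p43p

Replace each of the 25 characters of p4p43p43pp43pp4p43pp4p43p in place — 43p p 43p p 4p 43p p 4p 43p 43p p 4p 43p 43p p 43p p 4p 43p 43p p 43p p 4p 43p — and concatenate.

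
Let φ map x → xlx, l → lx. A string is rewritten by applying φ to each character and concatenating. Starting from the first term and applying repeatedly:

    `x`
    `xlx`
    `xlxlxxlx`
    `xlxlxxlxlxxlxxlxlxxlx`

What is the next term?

xlxlxxlxlxxlxxlxlxxlxlxxlxxlxlxxlxxlxlxxlxlxxlxxlxlxxlx

Applying the rule to each of the 21 symbols of xlxlxxlxlxxlxxlxlxxlx gives the pieces xlx lx xlx lx xlx xlx lx xlx lx xlx xlx lx xlx xlx lx xlx lx xlx xlx lx xlx, which concatenate to the answer.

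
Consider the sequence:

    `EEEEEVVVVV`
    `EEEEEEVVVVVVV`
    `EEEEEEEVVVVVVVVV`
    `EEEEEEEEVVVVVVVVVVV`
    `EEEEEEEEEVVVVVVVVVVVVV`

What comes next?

EEEEEEEEEEVVVVVVVVVVVVVVV

Reading off run lengths: E runs 5, 6, 7, 8, 9; V runs 5, 7, 9, 11, 13 — each is linear in n, where the shown terms are n = 3, 4, 5, 6, 7.
At n = 8 the blocks have lengths 10, 15.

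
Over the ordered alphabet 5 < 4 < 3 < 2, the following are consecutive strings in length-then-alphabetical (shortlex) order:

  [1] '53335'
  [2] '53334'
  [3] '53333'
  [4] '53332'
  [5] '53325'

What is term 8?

53322

Continuing the enumeration 3 steps past 53325: 53325 → 53324 → 53323 → (answer).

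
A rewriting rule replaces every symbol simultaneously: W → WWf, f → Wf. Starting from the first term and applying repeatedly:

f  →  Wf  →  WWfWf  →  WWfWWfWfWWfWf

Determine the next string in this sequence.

Replace each of the 13 characters of WWfWWfWfWWfWf in place — WWf WWf Wf WWf WWf Wf WWf Wf WWf WWf Wf WWf Wf — and concatenate.

WWfWWfWfWWfWWfWfWWfWfWWfWWfWfWWfWf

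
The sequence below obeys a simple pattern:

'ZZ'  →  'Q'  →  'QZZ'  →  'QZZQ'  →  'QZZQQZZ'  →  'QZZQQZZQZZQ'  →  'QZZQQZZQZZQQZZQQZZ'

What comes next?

From term 3 onward, concatenate the last term with the second-to-last: Q·ZZ = QZZ, QZZ·Q = QZZQ, …
The next term joins QZZQQZZQZZQQZZQQZZ and QZZQQZZQZZQ.

QZZQQZZQZZQQZZQQZZQZZQQZZQZZQ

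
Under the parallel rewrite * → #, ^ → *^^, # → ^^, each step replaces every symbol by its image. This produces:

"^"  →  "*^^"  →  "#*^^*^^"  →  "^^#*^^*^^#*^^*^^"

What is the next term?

Rewriting the 16 symbols of ^^#*^^*^^#*^^*^^ one by one yields *^^ *^^ ^^ # *^^ *^^ # *^^ *^^ ^^ # *^^ *^^ # *^^ *^^; concatenated:

*^^*^^^^#*^^*^^#*^^*^^^^#*^^*^^#*^^*^^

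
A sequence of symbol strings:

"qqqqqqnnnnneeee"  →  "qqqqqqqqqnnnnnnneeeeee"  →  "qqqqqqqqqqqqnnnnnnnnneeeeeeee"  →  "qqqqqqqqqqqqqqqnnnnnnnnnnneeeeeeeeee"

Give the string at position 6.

The n-th term is 3n+3 q's then 2n+3 n's then 2n+2 e's (n = 1, 2, …).
Setting n = 6 gives 21, 15, 14 characters in each block.

qqqqqqqqqqqqqqqqqqqqqnnnnnnnnnnnnnnneeeeeeeeeeeeee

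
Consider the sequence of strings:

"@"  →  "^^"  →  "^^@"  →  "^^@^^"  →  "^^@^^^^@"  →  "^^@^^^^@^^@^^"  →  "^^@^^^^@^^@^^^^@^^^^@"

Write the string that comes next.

^^@^^^^@^^@^^^^@^^^^@^^@^^^^@^^@^^

From term 3 onward, concatenate the last term with the second-to-last: ^^·@ = ^^@, ^^@·^^ = ^^@^^, …
Continuing: ^^@^^^^@^^@^^^^@^^^^@ · ^^@^^^^@^^@^^ gives term 8.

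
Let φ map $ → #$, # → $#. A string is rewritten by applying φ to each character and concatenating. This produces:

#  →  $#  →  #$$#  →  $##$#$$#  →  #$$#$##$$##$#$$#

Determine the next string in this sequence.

$##$#$$##$$#$##$#$$#$##$$##$#$$#

Applying the rule to each of the 16 symbols of #$$#$##$$##$#$$# gives the pieces $# #$ #$ $# #$ $# $# #$ #$ $# $# #$ $# #$ #$ $#, which concatenate to the answer.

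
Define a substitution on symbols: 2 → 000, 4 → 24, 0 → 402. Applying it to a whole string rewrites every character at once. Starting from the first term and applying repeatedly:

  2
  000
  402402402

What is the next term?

244020002440200024402000

Expanding 402402402: 4→24, 0→402, 2→000, 4→24, 0→402, 2→000, 4→24, 0→402, 2→000. Concatenated: 24 402 000 24 402 000 24 402 000.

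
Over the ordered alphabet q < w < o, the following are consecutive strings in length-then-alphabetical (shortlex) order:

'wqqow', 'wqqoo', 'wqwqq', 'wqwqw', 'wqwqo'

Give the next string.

wqwwq

The successor of wqwqo increments the rightmost position that isn't already o and resets every position after it to q.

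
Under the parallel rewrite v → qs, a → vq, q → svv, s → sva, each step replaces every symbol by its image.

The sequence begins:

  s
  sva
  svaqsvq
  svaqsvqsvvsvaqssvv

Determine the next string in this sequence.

Rewriting the 18 symbols of svaqsvqsvvsvaqssvv one by one yields sva qs vq svv sva qs svv sva qs qs sva qs vq svv sva sva qs qs; concatenated:

svaqsvqsvvsvaqssvvsvaqsqssvaqsvqsvvsvasvaqsqs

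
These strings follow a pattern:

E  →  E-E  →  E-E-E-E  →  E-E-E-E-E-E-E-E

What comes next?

Every step duplicates the string with '-' between the halves.
Doubling E-E-E-E-E-E-E-E with '-' between the halves:

E-E-E-E-E-E-E-E-E-E-E-E-E-E-E-E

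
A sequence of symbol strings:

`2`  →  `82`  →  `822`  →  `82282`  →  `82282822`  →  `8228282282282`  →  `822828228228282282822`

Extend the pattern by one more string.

From term 3 onward, concatenate the last term with the second-to-last: 82·2 = 822, 822·82 = 82282, …
Continuing: 822828228228282282822 · 8228282282282 gives term 8.

8228282282282822828228228282282282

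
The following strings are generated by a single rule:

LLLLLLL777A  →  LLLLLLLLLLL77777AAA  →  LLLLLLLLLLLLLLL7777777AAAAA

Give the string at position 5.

LLLLLLLLLLLLLLLLLLLLLLL77777777777AAAAAAAAA

The n-th term is 4n+3 L's then 2n+1 7's then 2n-1 A's (n = 1, 2, …).
At n = 5 the blocks have lengths 23, 11, 9.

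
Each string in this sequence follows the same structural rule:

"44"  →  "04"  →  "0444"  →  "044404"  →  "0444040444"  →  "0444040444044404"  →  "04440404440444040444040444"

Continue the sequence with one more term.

Each term (from the third on) is the previous term followed by the one before it: term 3 = 04·44 = 0444.
The next term joins 04440404440444040444040444 and 0444040444044404.

044404044404440404440404440444040444044404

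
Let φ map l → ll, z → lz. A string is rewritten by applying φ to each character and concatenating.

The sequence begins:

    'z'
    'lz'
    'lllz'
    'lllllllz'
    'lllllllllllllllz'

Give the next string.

Replace each of the 16 characters of lllllllllllllllz in place — ll ll ll ll ll ll ll ll ll ll ll ll ll ll ll lz — and concatenate.

lllllllllllllllllllllllllllllllz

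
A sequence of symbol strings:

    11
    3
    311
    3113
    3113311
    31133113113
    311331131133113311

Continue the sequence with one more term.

This is a Fibonacci-style word recurrence s(k) = s(k−1)·s(k−2): e.g. 3·11 = 311.
The next term joins 311331131133113311 and 31133113113.

31133113113311331131133113113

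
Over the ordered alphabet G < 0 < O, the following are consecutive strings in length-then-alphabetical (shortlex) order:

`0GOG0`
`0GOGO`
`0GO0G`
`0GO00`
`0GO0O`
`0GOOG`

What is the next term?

0GOO0

Treat 0GOOG as a base-3 numeral over the given alphabet and add one, carrying through any trailing O's.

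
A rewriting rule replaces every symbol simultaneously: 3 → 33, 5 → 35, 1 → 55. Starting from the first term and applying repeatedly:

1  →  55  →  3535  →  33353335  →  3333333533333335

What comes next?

Rewriting the 16 symbols of 3333333533333335 one by one yields 33 33 33 33 33 33 33 35 33 33 33 33 33 33 33 35; concatenated:

33333333333333353333333333333335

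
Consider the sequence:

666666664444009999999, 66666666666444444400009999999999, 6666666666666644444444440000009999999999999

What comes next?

666666666666666664444444444444000000009999999999999999

Each string has the form 6^{3n+2} 4^{3n-2} 0^{2n-2} 9^{3n+1}, where the shown terms are n = 2, 3, 4.
At n = 5 the blocks have lengths 17, 13, 8, 16.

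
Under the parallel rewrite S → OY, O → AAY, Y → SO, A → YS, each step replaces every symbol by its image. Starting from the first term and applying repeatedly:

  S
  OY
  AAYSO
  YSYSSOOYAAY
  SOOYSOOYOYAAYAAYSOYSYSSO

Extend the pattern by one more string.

Replace each of the 24 characters of SOOYSOOYOYAAYAAYSOYSYSSO in place — OY AAY AAY SO OY AAY AAY SO AAY SO YS YS SO YS YS SO OY AAY SO OY SO OY OY AAY — and concatenate.

OYAAYAAYSOOYAAYAAYSOAAYSOYSYSSOYSYSSOOYAAYSOOYSOOYOYAAY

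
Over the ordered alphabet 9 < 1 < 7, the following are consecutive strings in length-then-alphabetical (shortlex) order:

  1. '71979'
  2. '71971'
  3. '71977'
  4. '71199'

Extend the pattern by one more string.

The successor of 71199 increments the rightmost position that isn't already 7 and resets every position after it to 9.

71191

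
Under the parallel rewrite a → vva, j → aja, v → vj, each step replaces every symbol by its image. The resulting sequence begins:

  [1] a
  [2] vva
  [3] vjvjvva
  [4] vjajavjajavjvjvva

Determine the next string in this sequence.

φ(vjajavjajavjvjvva) expands symbol-by-symbol to vj aja vva aja vva vj aja vva aja vva vj aja vj aja vj vj vva; joining the 17 pieces gives the next term.

vjajavvaajavvavjajavvaajavvavjajavjajavjvjvva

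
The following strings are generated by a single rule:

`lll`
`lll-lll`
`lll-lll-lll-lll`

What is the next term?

Each string is two copies of the previous one joined by '-'.
Doubling lll-lll-lll-lll with '-' between the halves:

lll-lll-lll-lll-lll-lll-lll-lll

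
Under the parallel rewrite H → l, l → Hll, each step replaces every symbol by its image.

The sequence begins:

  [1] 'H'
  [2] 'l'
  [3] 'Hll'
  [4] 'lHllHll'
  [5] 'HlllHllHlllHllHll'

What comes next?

Rewriting the 17 symbols of HlllHllHlllHllHll one by one yields l Hll Hll Hll l Hll Hll l Hll Hll Hll l Hll Hll l Hll Hll; concatenated:

lHllHllHlllHllHlllHllHllHlllHllHlllHllHll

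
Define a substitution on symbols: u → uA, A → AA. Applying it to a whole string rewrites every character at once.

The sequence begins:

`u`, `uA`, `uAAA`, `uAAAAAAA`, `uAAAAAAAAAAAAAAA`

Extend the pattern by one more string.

Rewriting the 16 symbols of uAAAAAAAAAAAAAAA one by one yields uA AA AA AA AA AA AA AA AA AA AA AA AA AA AA AA; concatenated:

uAAAAAAAAAAAAAAAAAAAAAAAAAAAAAAA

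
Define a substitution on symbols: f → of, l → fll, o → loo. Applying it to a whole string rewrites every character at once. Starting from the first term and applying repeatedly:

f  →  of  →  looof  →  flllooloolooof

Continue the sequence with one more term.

offllfllflllooloofllloolooflllooloolooof

Applying the rule to each of the 14 symbols of flllooloolooof gives the pieces of fll fll fll loo loo fll loo loo fll loo loo loo of, which concatenate to the answer.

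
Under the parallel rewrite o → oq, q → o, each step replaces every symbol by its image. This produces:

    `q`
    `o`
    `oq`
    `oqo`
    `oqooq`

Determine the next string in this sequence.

Expanding oqooq: o→oq, q→o, o→oq, o→oq, q→o. Concatenated: oq o oq oq o.

oqooqoqo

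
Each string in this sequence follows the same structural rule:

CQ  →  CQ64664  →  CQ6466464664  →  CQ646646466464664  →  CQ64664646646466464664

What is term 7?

Each term is the previous one with 64664 appended.
From CQ64664646646466464664, 2 further steps: CQ64664646646466464664 → CQ6466464664646646466464664 → (answer).

CQ646646466464664646646466464664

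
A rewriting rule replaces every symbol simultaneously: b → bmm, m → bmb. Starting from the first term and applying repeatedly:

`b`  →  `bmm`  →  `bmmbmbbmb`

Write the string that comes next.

Expanding bmmbmbbmb: b→bmm, m→bmb, m→bmb, b→bmm, m→bmb, b→bmm, b→bmm, m→bmb, b→bmm. Concatenated: bmm bmb bmb bmm bmb bmm bmm bmb bmm.

bmmbmbbmbbmmbmbbmmbmmbmbbmm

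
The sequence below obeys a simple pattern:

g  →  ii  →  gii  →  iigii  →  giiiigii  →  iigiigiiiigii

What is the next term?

giiiigiiiigiigiiiigii

Each term (from the third on) is the two preceding terms concatenated in order: term 3 = g·ii = gii.
The next term joins giiiigii and iigiigiiiigii.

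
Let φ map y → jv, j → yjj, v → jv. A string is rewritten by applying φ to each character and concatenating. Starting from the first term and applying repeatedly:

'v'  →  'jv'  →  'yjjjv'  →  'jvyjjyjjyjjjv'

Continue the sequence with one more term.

Applying the rule to each of the 13 symbols of jvyjjyjjyjjjv gives the pieces yjj jv jv yjj yjj jv yjj yjj jv yjj yjj yjj jv, which concatenate to the answer.

yjjjvjvyjjyjjjvyjjyjjjvyjjyjjyjjjv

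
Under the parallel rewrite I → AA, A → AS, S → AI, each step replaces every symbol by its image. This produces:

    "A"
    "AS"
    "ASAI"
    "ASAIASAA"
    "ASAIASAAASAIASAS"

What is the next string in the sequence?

Applying the rule to each of the 16 symbols of ASAIASAAASAIASAS gives the pieces AS AI AS AA AS AI AS AS AS AI AS AA AS AI AS AI, which concatenate to the answer.

ASAIASAAASAIASASASAIASAAASAIASAI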